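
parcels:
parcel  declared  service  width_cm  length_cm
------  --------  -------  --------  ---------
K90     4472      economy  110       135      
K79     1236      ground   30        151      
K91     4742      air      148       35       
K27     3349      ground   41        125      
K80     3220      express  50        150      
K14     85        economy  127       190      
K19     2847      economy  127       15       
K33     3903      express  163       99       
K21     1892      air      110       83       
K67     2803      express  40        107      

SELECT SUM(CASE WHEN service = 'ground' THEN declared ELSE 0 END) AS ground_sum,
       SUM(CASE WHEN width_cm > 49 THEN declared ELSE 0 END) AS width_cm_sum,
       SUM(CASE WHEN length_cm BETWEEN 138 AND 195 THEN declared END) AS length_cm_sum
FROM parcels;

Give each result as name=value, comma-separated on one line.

ground_sum=4585, width_cm_sum=21161, length_cm_sum=4541

[ground_sum: service = 'ground']
parcel=K90: ✗
parcel=K79: ✓ → 1236
parcel=K91: ✗
parcel=K27: ✓ → 3349
parcel=K80: ✗
parcel=K14: ✗
parcel=K19: ✗
parcel=K33: ✗
parcel=K21: ✗
parcel=K67: ✗
ground_sum = 1236 + 3349 = 4585
—
[width_cm_sum: width_cm > 49]
parcel=K90: ✓ → 4472
parcel=K79: ✗
parcel=K91: ✓ → 4742
parcel=K27: ✗
parcel=K80: ✓ → 3220
parcel=K14: ✓ → 85
parcel=K19: ✓ → 2847
parcel=K33: ✓ → 3903
parcel=K21: ✓ → 1892
parcel=K67: ✗
width_cm_sum = 4472 + 4742 + 3220 + 85 + 2847 + 3903 + 1892 = 21161
—
[length_cm_sum: length_cm BETWEEN 138 AND 195]
parcel=K90: ✗
parcel=K79: ✓ → 1236
parcel=K91: ✗
parcel=K27: ✗
parcel=K80: ✓ → 3220
parcel=K14: ✓ → 85
parcel=K19: ✗
parcel=K33: ✗
parcel=K21: ✗
parcel=K67: ✗
length_cm_sum = 1236 + 3220 + 85 = 4541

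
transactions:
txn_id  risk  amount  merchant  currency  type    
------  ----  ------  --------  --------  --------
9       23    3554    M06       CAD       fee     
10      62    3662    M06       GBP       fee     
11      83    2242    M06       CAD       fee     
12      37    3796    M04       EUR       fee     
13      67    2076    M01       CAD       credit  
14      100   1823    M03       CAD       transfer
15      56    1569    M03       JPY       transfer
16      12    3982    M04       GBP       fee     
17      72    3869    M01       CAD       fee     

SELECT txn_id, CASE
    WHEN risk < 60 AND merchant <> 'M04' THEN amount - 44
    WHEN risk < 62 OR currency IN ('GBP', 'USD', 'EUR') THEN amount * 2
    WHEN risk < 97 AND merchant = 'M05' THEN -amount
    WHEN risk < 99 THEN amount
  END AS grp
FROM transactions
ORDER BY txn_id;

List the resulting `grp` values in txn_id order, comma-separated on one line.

3510, 7324, 2242, 7592, 2076, NULL, 1525, 7964, 3869

txn_id=9: risk < 60 AND merchant <> 'M04' → 3510
txn_id=10: risk < 62 OR currency IN ('GBP', 'USD', 'EUR') → 7324
txn_id=11: risk < 99 → 2242
txn_id=12: risk < 62 OR currency IN ('GBP', 'USD', 'EUR') → 7592
txn_id=13: risk < 99 → 2076
txn_id=14: (no match → NULL) → NULL
txn_id=15: risk < 60 AND merchant <> 'M04' → 1525
txn_id=16: risk < 62 OR currency IN ('GBP', 'USD', 'EUR') → 7964
txn_id=17: risk < 99 → 3869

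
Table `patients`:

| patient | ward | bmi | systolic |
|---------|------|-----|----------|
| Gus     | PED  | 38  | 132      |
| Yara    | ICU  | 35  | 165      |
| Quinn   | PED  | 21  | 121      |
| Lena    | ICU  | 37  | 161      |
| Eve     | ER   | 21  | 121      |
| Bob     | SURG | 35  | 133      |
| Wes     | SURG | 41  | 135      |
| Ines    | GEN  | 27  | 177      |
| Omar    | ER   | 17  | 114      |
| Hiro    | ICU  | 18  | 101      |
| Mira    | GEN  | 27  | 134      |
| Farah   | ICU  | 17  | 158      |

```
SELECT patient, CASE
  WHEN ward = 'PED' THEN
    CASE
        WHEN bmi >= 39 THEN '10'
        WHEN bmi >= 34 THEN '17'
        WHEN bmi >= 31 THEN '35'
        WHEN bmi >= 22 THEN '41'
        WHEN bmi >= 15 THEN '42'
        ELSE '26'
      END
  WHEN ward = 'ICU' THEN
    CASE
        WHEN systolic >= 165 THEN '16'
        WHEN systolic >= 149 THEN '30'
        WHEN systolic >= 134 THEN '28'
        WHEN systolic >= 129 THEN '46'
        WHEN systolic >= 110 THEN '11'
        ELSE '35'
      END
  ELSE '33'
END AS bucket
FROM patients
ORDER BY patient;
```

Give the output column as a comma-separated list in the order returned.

patient=Bob: ward='SURG' → outer ELSE → 33
patient=Eve: ward='ER' → outer ELSE → 33
patient=Farah: ward='ICU' → inner[systolic >= 149] → 30
patient=Gus: ward='PED' → inner[bmi >= 34] → 17
patient=Hiro: ward='ICU' → inner[ELSE] → 35
patient=Ines: ward='GEN' → outer ELSE → 33
patient=Lena: ward='ICU' → inner[systolic >= 149] → 30
patient=Mira: ward='GEN' → outer ELSE → 33
patient=Omar: ward='ER' → outer ELSE → 33
patient=Quinn: ward='PED' → inner[bmi >= 15] → 42
patient=Wes: ward='SURG' → outer ELSE → 33
patient=Yara: ward='ICU' → inner[systolic >= 165] → 16

33, 33, 30, 17, 35, 33, 30, 33, 33, 42, 33, 16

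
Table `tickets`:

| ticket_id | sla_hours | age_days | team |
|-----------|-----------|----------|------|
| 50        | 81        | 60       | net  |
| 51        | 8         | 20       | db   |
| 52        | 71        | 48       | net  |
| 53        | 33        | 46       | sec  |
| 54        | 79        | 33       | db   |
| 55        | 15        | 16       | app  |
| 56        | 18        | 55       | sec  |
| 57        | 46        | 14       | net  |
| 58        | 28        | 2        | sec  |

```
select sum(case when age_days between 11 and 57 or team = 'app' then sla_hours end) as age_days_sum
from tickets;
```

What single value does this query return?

270

ticket_id=50: ✗
ticket_id=51: ✓ → 8
ticket_id=52: ✓ → 71
ticket_id=53: ✓ → 33
ticket_id=54: ✓ → 79
ticket_id=55: ✓ → 15
ticket_id=56: ✓ → 18
ticket_id=57: ✓ → 46
ticket_id=58: ✗
age_days_sum = 8 + 71 + 33 + 79 + 15 + 18 + 46 = 270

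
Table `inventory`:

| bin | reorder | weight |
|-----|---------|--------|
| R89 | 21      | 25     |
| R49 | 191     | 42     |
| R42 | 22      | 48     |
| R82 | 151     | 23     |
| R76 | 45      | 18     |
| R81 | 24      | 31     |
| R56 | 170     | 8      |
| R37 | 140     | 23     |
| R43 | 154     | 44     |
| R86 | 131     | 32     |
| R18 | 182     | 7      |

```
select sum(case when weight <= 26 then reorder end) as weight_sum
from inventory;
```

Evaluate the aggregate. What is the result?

709

bin=R89: ✓ → 21
bin=R49: ✗
bin=R42: ✗
bin=R82: ✓ → 151
bin=R76: ✓ → 45
bin=R81: ✗
bin=R56: ✓ → 170
bin=R37: ✓ → 140
bin=R43: ✗
bin=R86: ✗
bin=R18: ✓ → 182
weight_sum = 21 + 151 + 45 + 170 + 140 + 182 = 709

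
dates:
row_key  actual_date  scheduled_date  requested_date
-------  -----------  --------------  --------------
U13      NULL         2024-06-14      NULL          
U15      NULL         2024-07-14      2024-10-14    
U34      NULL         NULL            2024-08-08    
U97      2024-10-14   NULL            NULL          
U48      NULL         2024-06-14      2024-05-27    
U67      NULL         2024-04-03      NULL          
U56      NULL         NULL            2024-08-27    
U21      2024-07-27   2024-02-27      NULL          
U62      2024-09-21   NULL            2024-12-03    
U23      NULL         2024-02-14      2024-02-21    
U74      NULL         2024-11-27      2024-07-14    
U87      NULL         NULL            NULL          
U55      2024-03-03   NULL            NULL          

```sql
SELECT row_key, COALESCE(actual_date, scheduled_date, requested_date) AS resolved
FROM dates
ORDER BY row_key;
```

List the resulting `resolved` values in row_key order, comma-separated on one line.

2024-06-14, 2024-07-14, 2024-07-27, 2024-02-14, 2024-08-08, 2024-06-14, 2024-03-03, 2024-08-27, 2024-09-21, 2024-04-03, 2024-11-27, NULL, 2024-10-14

row_key=U13: actual_date=NULL, scheduled_date=2024-06-14 → 2024-06-14
row_key=U15: actual_date=NULL, scheduled_date=2024-07-14 → 2024-07-14
row_key=U21: actual_date=2024-07-27 → 2024-07-27
row_key=U23: actual_date=NULL, scheduled_date=2024-02-14 → 2024-02-14
row_key=U34: actual_date=NULL, scheduled_date=NULL, requested_date=2024-08-08 → 2024-08-08
row_key=U48: actual_date=NULL, scheduled_date=2024-06-14 → 2024-06-14
row_key=U55: actual_date=2024-03-03 → 2024-03-03
row_key=U56: actual_date=NULL, scheduled_date=NULL, requested_date=2024-08-27 → 2024-08-27
row_key=U62: actual_date=2024-09-21 → 2024-09-21
row_key=U67: actual_date=NULL, scheduled_date=2024-04-03 → 2024-04-03
row_key=U74: actual_date=NULL, scheduled_date=2024-11-27 → 2024-11-27
row_key=U87: actual_date=NULL, scheduled_date=NULL, requested_date=NULL (all NULL) → NULL
row_key=U97: actual_date=2024-10-14 → 2024-10-14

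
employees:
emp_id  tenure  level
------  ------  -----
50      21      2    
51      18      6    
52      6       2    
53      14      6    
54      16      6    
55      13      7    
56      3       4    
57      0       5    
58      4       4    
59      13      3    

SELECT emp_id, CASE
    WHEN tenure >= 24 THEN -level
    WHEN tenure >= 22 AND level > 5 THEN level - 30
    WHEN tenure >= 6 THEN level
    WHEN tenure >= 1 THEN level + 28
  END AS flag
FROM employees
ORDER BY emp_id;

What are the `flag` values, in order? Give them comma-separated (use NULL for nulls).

emp_id=50: tenure >= 6 → 2
emp_id=51: tenure >= 6 → 6
emp_id=52: tenure >= 6 → 2
emp_id=53: tenure >= 6 → 6
emp_id=54: tenure >= 6 → 6
emp_id=55: tenure >= 6 → 7
emp_id=56: tenure >= 1 → 32
emp_id=57: (no match → NULL) → NULL
emp_id=58: tenure >= 1 → 32
emp_id=59: tenure >= 6 → 3

2, 6, 2, 6, 6, 7, 32, NULL, 32, 3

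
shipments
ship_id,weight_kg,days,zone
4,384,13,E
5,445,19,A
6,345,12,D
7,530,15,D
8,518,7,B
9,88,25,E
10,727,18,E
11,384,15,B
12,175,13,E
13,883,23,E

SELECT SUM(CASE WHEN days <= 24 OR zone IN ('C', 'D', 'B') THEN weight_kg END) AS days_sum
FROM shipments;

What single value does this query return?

4391

ship_id=4: ✓ → 384
ship_id=5: ✓ → 445
ship_id=6: ✓ → 345
ship_id=7: ✓ → 530
ship_id=8: ✓ → 518
ship_id=9: ✗
ship_id=10: ✓ → 727
ship_id=11: ✓ → 384
ship_id=12: ✓ → 175
ship_id=13: ✓ → 883
days_sum = 384 + 445 + 345 + 530 + 518 + 727 + 384 + 175 + 883 = 4391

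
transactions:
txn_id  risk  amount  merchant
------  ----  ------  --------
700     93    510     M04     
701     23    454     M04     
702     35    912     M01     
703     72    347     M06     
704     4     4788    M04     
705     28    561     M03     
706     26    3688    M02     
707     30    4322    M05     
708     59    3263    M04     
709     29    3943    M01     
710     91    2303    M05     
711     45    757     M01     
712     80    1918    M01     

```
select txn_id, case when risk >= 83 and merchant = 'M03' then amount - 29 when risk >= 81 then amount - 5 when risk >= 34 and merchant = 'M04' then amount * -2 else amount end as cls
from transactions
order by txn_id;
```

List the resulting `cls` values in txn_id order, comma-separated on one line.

505, 454, 912, 347, 4788, 561, 3688, 4322, -6526, 3943, 2298, 757, 1918

txn_id=700: risk >= 81 → 505
txn_id=701: ELSE → 454
txn_id=702: ELSE → 912
txn_id=703: ELSE → 347
txn_id=704: ELSE → 4788
txn_id=705: ELSE → 561
txn_id=706: ELSE → 3688
txn_id=707: ELSE → 4322
txn_id=708: risk >= 34 and merchant = 'M04' → -6526
txn_id=709: ELSE → 3943
txn_id=710: risk >= 81 → 2298
txn_id=711: ELSE → 757
txn_id=712: ELSE → 1918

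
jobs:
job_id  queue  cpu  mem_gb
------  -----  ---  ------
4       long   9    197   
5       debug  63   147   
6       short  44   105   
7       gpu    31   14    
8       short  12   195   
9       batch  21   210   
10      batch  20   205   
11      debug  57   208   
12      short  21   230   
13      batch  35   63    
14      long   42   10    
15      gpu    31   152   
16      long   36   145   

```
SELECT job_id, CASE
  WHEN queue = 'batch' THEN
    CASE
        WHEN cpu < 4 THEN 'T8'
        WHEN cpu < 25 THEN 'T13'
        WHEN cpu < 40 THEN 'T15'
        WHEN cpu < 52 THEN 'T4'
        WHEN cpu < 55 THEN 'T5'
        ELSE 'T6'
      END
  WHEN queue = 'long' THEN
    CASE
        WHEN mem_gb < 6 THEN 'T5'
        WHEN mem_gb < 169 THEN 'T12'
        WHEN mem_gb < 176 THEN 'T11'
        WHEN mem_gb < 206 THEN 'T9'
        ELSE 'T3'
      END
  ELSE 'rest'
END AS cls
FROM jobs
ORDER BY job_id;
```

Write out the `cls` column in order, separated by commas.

job_id=4: queue='long' → inner[mem_gb < 206] → T9
job_id=5: queue='debug' → outer ELSE → rest
job_id=6: queue='short' → outer ELSE → rest
job_id=7: queue='gpu' → outer ELSE → rest
job_id=8: queue='short' → outer ELSE → rest
job_id=9: queue='batch' → inner[cpu < 25] → T13
job_id=10: queue='batch' → inner[cpu < 25] → T13
job_id=11: queue='debug' → outer ELSE → rest
job_id=12: queue='short' → outer ELSE → rest
job_id=13: queue='batch' → inner[cpu < 40] → T15
job_id=14: queue='long' → inner[mem_gb < 169] → T12
job_id=15: queue='gpu' → outer ELSE → rest
job_id=16: queue='long' → inner[mem_gb < 169] → T12

T9, rest, rest, rest, rest, T13, T13, rest, rest, T15, T12, rest, T12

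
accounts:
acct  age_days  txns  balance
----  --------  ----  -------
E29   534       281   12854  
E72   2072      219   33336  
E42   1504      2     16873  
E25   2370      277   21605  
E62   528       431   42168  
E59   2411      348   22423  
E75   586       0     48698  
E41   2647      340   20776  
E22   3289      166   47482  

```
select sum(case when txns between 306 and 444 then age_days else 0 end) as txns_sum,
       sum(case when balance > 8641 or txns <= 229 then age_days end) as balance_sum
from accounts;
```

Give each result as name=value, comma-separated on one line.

[txns_sum: txns between 306 and 444]
acct=E29: ✗
acct=E72: ✗
acct=E42: ✗
acct=E25: ✗
acct=E62: ✓ → 528
acct=E59: ✓ → 2411
acct=E75: ✗
acct=E41: ✓ → 2647
acct=E22: ✗
txns_sum = 528 + 2411 + 2647 = 5586
—
[balance_sum: balance > 8641 or txns <= 229]
acct=E29: ✓ → 534
acct=E72: ✓ → 2072
acct=E42: ✓ → 1504
acct=E25: ✓ → 2370
acct=E62: ✓ → 528
acct=E59: ✓ → 2411
acct=E75: ✓ → 586
acct=E41: ✓ → 2647
acct=E22: ✓ → 3289
balance_sum = 534 + 2072 + 1504 + 2370 + 528 + 2411 + 586 + 2647 + 3289 = 15941

txns_sum=5586, balance_sum=15941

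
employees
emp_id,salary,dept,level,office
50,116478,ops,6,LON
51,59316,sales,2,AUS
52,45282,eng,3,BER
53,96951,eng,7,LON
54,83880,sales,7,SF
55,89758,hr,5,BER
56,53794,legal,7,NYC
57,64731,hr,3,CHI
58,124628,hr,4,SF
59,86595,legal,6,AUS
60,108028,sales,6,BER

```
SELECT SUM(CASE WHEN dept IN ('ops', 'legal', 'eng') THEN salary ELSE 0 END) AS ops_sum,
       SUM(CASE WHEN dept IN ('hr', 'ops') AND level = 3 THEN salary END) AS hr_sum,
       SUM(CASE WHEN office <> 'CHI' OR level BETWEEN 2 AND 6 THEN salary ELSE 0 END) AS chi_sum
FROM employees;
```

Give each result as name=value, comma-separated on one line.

[ops_sum: dept IN ('ops', 'legal', 'eng')]
emp_id=50: ✓ → 116478
emp_id=51: ✗
emp_id=52: ✓ → 45282
emp_id=53: ✓ → 96951
emp_id=54: ✗
emp_id=55: ✗
emp_id=56: ✓ → 53794
emp_id=57: ✗
emp_id=58: ✗
emp_id=59: ✓ → 86595
emp_id=60: ✗
ops_sum = 116478 + 45282 + 96951 + 53794 + 86595 = 399100
—
[hr_sum: dept IN ('hr', 'ops') AND level = 3]
emp_id=50: ✗
emp_id=51: ✗
emp_id=52: ✗
emp_id=53: ✗
emp_id=54: ✗
emp_id=55: ✗
emp_id=56: ✗
emp_id=57: ✓ → 64731
emp_id=58: ✗
emp_id=59: ✗
emp_id=60: ✗
hr_sum = 64731
—
[chi_sum: office <> 'CHI' OR level BETWEEN 2 AND 6]
emp_id=50: ✓ → 116478
emp_id=51: ✓ → 59316
emp_id=52: ✓ → 45282
emp_id=53: ✓ → 96951
emp_id=54: ✓ → 83880
emp_id=55: ✓ → 89758
emp_id=56: ✓ → 53794
emp_id=57: ✓ → 64731
emp_id=58: ✓ → 124628
emp_id=59: ✓ → 86595
emp_id=60: ✓ → 108028
chi_sum = 116478 + 59316 + 45282 + 96951 + 83880 + 89758 + 53794 + 64731 + 124628 + 86595 + 108028 = 929441

ops_sum=399100, hr_sum=64731, chi_sum=929441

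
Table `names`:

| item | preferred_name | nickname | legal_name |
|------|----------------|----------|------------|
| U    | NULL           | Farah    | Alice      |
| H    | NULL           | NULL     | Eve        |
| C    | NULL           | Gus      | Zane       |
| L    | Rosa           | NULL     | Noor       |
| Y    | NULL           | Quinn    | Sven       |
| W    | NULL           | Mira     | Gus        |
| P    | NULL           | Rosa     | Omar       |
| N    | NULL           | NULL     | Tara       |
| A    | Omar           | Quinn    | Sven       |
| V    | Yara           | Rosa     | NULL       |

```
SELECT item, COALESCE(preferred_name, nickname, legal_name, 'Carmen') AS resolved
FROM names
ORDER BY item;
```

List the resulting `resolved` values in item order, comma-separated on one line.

Omar, Gus, Eve, Rosa, Tara, Rosa, Farah, Yara, Mira, Quinn

item=A: preferred_name=Omar → Omar
item=C: preferred_name=NULL, nickname=Gus → Gus
item=H: preferred_name=NULL, nickname=NULL, legal_name=Eve → Eve
item=L: preferred_name=Rosa → Rosa
item=N: preferred_name=NULL, nickname=NULL, legal_name=Tara → Tara
item=P: preferred_name=NULL, nickname=Rosa → Rosa
item=U: preferred_name=NULL, nickname=Farah → Farah
item=V: preferred_name=Yara → Yara
item=W: preferred_name=NULL, nickname=Mira → Mira
item=Y: preferred_name=NULL, nickname=Quinn → Quinn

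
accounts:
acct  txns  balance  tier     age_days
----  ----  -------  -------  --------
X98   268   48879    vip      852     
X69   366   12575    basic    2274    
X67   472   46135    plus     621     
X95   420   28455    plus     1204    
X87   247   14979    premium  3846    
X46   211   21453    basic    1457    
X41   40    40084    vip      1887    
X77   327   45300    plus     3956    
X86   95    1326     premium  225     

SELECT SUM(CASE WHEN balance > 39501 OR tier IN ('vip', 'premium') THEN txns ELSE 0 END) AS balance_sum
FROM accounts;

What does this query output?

acct=X98: ✓ → 268
acct=X69: ✗
acct=X67: ✓ → 472
acct=X95: ✗
acct=X87: ✓ → 247
acct=X46: ✗
acct=X41: ✓ → 40
acct=X77: ✓ → 327
acct=X86: ✓ → 95
balance_sum = 268 + 472 + 247 + 40 + 327 + 95 = 1449

1449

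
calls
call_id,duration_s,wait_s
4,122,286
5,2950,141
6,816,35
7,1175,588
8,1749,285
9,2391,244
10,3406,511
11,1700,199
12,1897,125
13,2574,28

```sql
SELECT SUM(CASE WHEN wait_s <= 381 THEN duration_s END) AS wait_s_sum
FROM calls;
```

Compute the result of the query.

call_id=4: ✓ → 122
call_id=5: ✓ → 2950
call_id=6: ✓ → 816
call_id=7: ✗
call_id=8: ✓ → 1749
call_id=9: ✓ → 2391
call_id=10: ✗
call_id=11: ✓ → 1700
call_id=12: ✓ → 1897
call_id=13: ✓ → 2574
wait_s_sum = 122 + 2950 + 816 + 1749 + 2391 + 1700 + 1897 + 2574 = 14199

14199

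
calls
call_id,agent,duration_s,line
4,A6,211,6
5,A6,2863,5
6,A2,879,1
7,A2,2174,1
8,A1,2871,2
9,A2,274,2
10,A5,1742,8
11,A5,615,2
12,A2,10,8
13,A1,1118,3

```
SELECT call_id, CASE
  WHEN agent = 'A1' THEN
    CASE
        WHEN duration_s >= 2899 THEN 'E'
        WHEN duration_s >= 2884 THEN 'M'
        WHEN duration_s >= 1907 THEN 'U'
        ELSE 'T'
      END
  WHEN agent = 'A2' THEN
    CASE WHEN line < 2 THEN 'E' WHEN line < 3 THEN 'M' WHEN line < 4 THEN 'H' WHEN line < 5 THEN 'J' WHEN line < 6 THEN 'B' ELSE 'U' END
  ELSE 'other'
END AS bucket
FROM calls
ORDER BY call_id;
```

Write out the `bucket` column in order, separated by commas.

other, other, E, E, U, M, other, other, U, T

call_id=4: agent='A6' → outer ELSE → other
call_id=5: agent='A6' → outer ELSE → other
call_id=6: agent='A2' → inner[line < 2] → E
call_id=7: agent='A2' → inner[line < 2] → E
call_id=8: agent='A1' → inner[duration_s >= 1907] → U
call_id=9: agent='A2' → inner[line < 3] → M
call_id=10: agent='A5' → outer ELSE → other
call_id=11: agent='A5' → outer ELSE → other
call_id=12: agent='A2' → inner[ELSE] → U
call_id=13: agent='A1' → inner[ELSE] → T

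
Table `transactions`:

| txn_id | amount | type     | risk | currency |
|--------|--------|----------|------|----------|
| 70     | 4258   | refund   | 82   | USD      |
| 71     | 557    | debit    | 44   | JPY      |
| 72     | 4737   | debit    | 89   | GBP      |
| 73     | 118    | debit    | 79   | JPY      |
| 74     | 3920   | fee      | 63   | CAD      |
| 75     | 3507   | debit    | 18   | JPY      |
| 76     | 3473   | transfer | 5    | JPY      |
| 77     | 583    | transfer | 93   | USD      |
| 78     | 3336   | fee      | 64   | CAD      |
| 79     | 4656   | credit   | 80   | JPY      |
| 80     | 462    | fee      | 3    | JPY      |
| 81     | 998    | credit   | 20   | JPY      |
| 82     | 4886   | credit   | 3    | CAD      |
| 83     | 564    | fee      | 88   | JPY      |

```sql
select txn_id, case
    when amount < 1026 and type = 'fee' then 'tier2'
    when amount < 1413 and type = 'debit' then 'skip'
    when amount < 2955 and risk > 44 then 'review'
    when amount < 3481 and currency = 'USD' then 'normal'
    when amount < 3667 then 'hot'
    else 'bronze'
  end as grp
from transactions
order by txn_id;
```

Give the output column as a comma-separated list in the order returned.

txn_id=70: ELSE → bronze
txn_id=71: amount < 1413 and type = 'debit' → skip
txn_id=72: ELSE → bronze
txn_id=73: amount < 1413 and type = 'debit' → skip
txn_id=74: ELSE → bronze
txn_id=75: amount < 3667 → hot
txn_id=76: amount < 3667 → hot
txn_id=77: amount < 2955 and risk > 44 → review
txn_id=78: amount < 3667 → hot
txn_id=79: ELSE → bronze
txn_id=80: amount < 1026 and type = 'fee' → tier2
txn_id=81: amount < 3667 → hot
txn_id=82: ELSE → bronze
txn_id=83: amount < 1026 and type = 'fee' → tier2

bronze, skip, bronze, skip, bronze, hot, hot, review, hot, bronze, tier2, hot, bronze, tier2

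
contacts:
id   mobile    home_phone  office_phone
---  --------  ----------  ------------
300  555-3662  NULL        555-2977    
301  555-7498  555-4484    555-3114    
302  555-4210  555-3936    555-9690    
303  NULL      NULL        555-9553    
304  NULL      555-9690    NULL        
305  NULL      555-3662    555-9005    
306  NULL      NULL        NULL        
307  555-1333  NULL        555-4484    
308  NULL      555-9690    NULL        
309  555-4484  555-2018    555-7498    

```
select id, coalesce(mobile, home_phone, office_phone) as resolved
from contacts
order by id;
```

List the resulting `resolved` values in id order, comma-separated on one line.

id=300: mobile=555-3662 → 555-3662
id=301: mobile=555-7498 → 555-7498
id=302: mobile=555-4210 → 555-4210
id=303: mobile=NULL, home_phone=NULL, office_phone=555-9553 → 555-9553
id=304: mobile=NULL, home_phone=555-9690 → 555-9690
id=305: mobile=NULL, home_phone=555-3662 → 555-3662
id=306: mobile=NULL, home_phone=NULL, office_phone=NULL (all NULL) → NULL
id=307: mobile=555-1333 → 555-1333
id=308: mobile=NULL, home_phone=555-9690 → 555-9690
id=309: mobile=555-4484 → 555-4484

555-3662, 555-7498, 555-4210, 555-9553, 555-9690, 555-3662, NULL, 555-1333, 555-9690, 555-4484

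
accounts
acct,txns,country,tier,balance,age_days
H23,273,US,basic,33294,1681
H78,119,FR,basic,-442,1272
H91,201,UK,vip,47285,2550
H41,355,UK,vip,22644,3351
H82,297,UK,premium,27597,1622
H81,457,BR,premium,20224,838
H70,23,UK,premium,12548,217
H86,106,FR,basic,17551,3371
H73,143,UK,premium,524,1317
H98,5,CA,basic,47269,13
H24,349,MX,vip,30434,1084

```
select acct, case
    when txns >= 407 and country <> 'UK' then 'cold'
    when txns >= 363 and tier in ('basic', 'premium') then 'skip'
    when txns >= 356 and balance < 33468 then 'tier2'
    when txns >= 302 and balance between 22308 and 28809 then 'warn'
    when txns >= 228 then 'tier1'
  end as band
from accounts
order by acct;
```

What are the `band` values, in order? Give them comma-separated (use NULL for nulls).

tier1, tier1, warn, NULL, NULL, NULL, cold, tier1, NULL, NULL, NULL

acct=H23: txns >= 228 → tier1
acct=H24: txns >= 228 → tier1
acct=H41: txns >= 302 and balance between 22308 and 28809 → warn
acct=H70: (no match → NULL) → NULL
acct=H73: (no match → NULL) → NULL
acct=H78: (no match → NULL) → NULL
acct=H81: txns >= 407 and country <> 'UK' → cold
acct=H82: txns >= 228 → tier1
acct=H86: (no match → NULL) → NULL
acct=H91: (no match → NULL) → NULL
acct=H98: (no match → NULL) → NULL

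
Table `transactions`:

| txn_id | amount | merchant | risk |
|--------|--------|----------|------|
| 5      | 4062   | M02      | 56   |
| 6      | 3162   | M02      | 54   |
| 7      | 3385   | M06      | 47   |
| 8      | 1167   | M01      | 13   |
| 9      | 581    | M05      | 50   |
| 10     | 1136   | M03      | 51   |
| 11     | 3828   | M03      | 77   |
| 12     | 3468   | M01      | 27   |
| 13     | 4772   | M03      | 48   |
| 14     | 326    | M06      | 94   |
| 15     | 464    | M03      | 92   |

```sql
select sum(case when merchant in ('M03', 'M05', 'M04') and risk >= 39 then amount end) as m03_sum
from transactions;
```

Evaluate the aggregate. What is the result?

txn_id=5: ✗
txn_id=6: ✗
txn_id=7: ✗
txn_id=8: ✗
txn_id=9: ✓ → 581
txn_id=10: ✓ → 1136
txn_id=11: ✓ → 3828
txn_id=12: ✗
txn_id=13: ✓ → 4772
txn_id=14: ✗
txn_id=15: ✓ → 464
m03_sum = 581 + 1136 + 3828 + 4772 + 464 = 10781

10781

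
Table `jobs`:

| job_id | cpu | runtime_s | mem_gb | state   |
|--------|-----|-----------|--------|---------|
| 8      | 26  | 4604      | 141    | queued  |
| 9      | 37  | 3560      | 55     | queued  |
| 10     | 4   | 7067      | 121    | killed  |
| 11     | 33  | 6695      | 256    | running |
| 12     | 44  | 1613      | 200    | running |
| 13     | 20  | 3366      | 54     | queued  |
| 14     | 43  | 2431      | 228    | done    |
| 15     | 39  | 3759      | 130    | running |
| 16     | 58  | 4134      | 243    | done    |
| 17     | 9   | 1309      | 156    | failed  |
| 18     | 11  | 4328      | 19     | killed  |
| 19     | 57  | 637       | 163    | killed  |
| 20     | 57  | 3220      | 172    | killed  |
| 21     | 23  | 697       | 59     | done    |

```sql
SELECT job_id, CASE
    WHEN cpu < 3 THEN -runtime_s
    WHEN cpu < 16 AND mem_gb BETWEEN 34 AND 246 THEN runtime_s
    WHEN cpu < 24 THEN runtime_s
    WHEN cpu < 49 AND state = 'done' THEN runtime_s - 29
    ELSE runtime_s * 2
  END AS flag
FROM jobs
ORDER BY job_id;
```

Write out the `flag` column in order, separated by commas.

job_id=8: ELSE → 9208
job_id=9: ELSE → 7120
job_id=10: cpu < 16 AND mem_gb BETWEEN 34 AND 246 → 7067
job_id=11: ELSE → 13390
job_id=12: ELSE → 3226
job_id=13: cpu < 24 → 3366
job_id=14: cpu < 49 AND state = 'done' → 2402
job_id=15: ELSE → 7518
job_id=16: ELSE → 8268
job_id=17: cpu < 16 AND mem_gb BETWEEN 34 AND 246 → 1309
job_id=18: cpu < 24 → 4328
job_id=19: ELSE → 1274
job_id=20: ELSE → 6440
job_id=21: cpu < 24 → 697

9208, 7120, 7067, 13390, 3226, 3366, 2402, 7518, 8268, 1309, 4328, 1274, 6440, 697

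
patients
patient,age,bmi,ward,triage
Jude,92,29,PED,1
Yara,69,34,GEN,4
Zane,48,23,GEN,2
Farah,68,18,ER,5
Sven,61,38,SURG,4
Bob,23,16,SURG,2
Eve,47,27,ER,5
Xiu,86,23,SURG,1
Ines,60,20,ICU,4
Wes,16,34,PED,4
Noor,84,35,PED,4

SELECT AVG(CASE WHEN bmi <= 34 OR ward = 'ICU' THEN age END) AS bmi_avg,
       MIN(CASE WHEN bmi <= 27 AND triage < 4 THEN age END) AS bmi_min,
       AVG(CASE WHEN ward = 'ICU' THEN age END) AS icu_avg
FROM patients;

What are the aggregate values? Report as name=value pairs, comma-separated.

[bmi_avg: bmi <= 34 OR ward = 'ICU']
patient=Jude: ✓ → 92
patient=Yara: ✓ → 69
patient=Zane: ✓ → 48
patient=Farah: ✓ → 68
patient=Sven: ✗
patient=Bob: ✓ → 23
patient=Eve: ✓ → 47
patient=Xiu: ✓ → 86
patient=Ines: ✓ → 60
patient=Wes: ✓ → 16
patient=Noor: ✗
bmi_avg = (92 + 69 + 48 + 68 + 23 + 47 + 86 + 60 + 16) / 9 = 56.5555555556
—
[bmi_min: bmi <= 27 AND triage < 4]
patient=Jude: ✗
patient=Yara: ✗
patient=Zane: ✓ → 48
patient=Farah: ✗
patient=Sven: ✗
patient=Bob: ✓ → 23
patient=Eve: ✗
patient=Xiu: ✓ → 86
patient=Ines: ✗
patient=Wes: ✗
patient=Noor: ✗
bmi_min = MIN(48, 23, 86) = 23
—
[icu_avg: ward = 'ICU']
patient=Jude: ✗
patient=Yara: ✗
patient=Zane: ✗
patient=Farah: ✗
patient=Sven: ✗
patient=Bob: ✗
patient=Eve: ✗
patient=Xiu: ✗
patient=Ines: ✓ → 60
patient=Wes: ✗
patient=Noor: ✗
icu_avg = 60

bmi_avg=56.5555555556, bmi_min=23, icu_avg=60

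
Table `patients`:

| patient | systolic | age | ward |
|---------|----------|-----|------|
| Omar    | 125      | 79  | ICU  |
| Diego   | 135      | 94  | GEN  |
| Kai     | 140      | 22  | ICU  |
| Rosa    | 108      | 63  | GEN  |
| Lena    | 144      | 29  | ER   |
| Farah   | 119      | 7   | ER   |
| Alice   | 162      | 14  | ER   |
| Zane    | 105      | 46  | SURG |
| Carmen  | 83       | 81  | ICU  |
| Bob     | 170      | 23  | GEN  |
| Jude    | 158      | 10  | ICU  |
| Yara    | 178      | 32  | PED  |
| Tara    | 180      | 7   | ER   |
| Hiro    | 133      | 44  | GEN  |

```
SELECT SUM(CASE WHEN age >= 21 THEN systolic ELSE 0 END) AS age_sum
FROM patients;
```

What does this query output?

1321

patient=Omar: ✓ → 125
patient=Diego: ✓ → 135
patient=Kai: ✓ → 140
patient=Rosa: ✓ → 108
patient=Lena: ✓ → 144
patient=Farah: ✗
patient=Alice: ✗
patient=Zane: ✓ → 105
patient=Carmen: ✓ → 83
patient=Bob: ✓ → 170
patient=Jude: ✗
patient=Yara: ✓ → 178
patient=Tara: ✗
patient=Hiro: ✓ → 133
age_sum = 125 + 135 + 140 + 108 + 144 + 105 + 83 + 170 + 178 + 133 = 1321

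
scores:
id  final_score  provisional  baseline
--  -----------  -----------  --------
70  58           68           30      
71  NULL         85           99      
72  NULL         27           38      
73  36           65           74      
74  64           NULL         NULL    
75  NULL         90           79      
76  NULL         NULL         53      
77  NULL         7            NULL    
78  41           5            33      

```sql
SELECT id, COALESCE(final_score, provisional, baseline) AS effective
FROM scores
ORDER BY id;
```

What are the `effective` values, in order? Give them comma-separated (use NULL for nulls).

id=70: final_score=58 → 58
id=71: final_score=NULL, provisional=85 → 85
id=72: final_score=NULL, provisional=27 → 27
id=73: final_score=36 → 36
id=74: final_score=64 → 64
id=75: final_score=NULL, provisional=90 → 90
id=76: final_score=NULL, provisional=NULL, baseline=53 → 53
id=77: final_score=NULL, provisional=7 → 7
id=78: final_score=41 → 41

58, 85, 27, 36, 64, 90, 53, 7, 41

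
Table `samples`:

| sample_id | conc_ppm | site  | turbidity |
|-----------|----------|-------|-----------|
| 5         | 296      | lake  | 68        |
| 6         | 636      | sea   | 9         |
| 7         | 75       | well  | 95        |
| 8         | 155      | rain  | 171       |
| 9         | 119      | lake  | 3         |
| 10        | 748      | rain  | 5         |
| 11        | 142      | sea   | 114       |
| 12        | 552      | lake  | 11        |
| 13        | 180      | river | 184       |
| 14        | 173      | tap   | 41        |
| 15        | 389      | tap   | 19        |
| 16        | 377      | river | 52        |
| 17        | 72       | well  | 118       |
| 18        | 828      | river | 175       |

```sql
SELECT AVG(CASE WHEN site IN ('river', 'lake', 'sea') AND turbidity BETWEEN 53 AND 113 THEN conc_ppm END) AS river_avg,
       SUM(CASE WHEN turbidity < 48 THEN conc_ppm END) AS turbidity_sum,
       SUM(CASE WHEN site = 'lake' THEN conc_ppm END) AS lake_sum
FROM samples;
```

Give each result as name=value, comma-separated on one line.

[river_avg: site IN ('river', 'lake', 'sea') AND turbidity BETWEEN 53 AND 113]
sample_id=5: ✓ → 296
sample_id=6: ✗
sample_id=7: ✗
sample_id=8: ✗
sample_id=9: ✗
sample_id=10: ✗
sample_id=11: ✗
sample_id=12: ✗
sample_id=13: ✗
sample_id=14: ✗
sample_id=15: ✗
sample_id=16: ✗
sample_id=17: ✗
sample_id=18: ✗
river_avg = 296
—
[turbidity_sum: turbidity < 48]
sample_id=5: ✗
sample_id=6: ✓ → 636
sample_id=7: ✗
sample_id=8: ✗
sample_id=9: ✓ → 119
sample_id=10: ✓ → 748
sample_id=11: ✗
sample_id=12: ✓ → 552
sample_id=13: ✗
sample_id=14: ✓ → 173
sample_id=15: ✓ → 389
sample_id=16: ✗
sample_id=17: ✗
sample_id=18: ✗
turbidity_sum = 636 + 119 + 748 + 552 + 173 + 389 = 2617
—
[lake_sum: site = 'lake']
sample_id=5: ✓ → 296
sample_id=6: ✗
sample_id=7: ✗
sample_id=8: ✗
sample_id=9: ✓ → 119
sample_id=10: ✗
sample_id=11: ✗
sample_id=12: ✓ → 552
sample_id=13: ✗
sample_id=14: ✗
sample_id=15: ✗
sample_id=16: ✗
sample_id=17: ✗
sample_id=18: ✗
lake_sum = 296 + 119 + 552 = 967

river_avg=296, turbidity_sum=2617, lake_sum=967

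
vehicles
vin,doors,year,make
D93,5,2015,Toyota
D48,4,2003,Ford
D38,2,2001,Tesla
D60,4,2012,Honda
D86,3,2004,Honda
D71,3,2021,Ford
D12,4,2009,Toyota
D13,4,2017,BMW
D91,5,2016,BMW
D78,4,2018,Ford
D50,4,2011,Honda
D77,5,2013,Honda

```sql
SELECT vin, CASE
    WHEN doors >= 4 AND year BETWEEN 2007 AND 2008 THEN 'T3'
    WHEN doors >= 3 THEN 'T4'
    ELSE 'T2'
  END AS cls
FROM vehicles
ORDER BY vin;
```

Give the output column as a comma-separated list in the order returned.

vin=D12: doors >= 3 → T4
vin=D13: doors >= 3 → T4
vin=D38: ELSE → T2
vin=D48: doors >= 3 → T4
vin=D50: doors >= 3 → T4
vin=D60: doors >= 3 → T4
vin=D71: doors >= 3 → T4
vin=D77: doors >= 3 → T4
vin=D78: doors >= 3 → T4
vin=D86: doors >= 3 → T4
vin=D91: doors >= 3 → T4
vin=D93: doors >= 3 → T4

T4, T4, T2, T4, T4, T4, T4, T4, T4, T4, T4, T4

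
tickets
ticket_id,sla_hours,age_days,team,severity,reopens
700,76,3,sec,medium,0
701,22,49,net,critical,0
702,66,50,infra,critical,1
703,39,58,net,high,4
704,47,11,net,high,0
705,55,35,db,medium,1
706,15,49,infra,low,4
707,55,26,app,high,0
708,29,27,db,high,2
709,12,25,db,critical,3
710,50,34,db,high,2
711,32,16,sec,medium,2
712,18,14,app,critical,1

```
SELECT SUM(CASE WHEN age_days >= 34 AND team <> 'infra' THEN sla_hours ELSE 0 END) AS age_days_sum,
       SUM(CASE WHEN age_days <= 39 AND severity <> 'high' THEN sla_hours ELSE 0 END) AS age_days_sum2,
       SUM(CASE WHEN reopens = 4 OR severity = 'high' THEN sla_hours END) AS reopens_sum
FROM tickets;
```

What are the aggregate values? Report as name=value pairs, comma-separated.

[age_days_sum: age_days >= 34 AND team <> 'infra']
ticket_id=700: ✗
ticket_id=701: ✓ → 22
ticket_id=702: ✗
ticket_id=703: ✓ → 39
ticket_id=704: ✗
ticket_id=705: ✓ → 55
ticket_id=706: ✗
ticket_id=707: ✗
ticket_id=708: ✗
ticket_id=709: ✗
ticket_id=710: ✓ → 50
ticket_id=711: ✗
ticket_id=712: ✗
age_days_sum = 22 + 39 + 55 + 50 = 166
—
[age_days_sum2: age_days <= 39 AND severity <> 'high']
ticket_id=700: ✓ → 76
ticket_id=701: ✗
ticket_id=702: ✗
ticket_id=703: ✗
ticket_id=704: ✗
ticket_id=705: ✓ → 55
ticket_id=706: ✗
ticket_id=707: ✗
ticket_id=708: ✗
ticket_id=709: ✓ → 12
ticket_id=710: ✗
ticket_id=711: ✓ → 32
ticket_id=712: ✓ → 18
age_days_sum2 = 76 + 55 + 12 + 32 + 18 = 193
—
[reopens_sum: reopens = 4 OR severity = 'high']
ticket_id=700: ✗
ticket_id=701: ✗
ticket_id=702: ✗
ticket_id=703: ✓ → 39
ticket_id=704: ✓ → 47
ticket_id=705: ✗
ticket_id=706: ✓ → 15
ticket_id=707: ✓ → 55
ticket_id=708: ✓ → 29
ticket_id=709: ✗
ticket_id=710: ✓ → 50
ticket_id=711: ✗
ticket_id=712: ✗
reopens_sum = 39 + 47 + 15 + 55 + 29 + 50 = 235

age_days_sum=166, age_days_sum2=193, reopens_sum=235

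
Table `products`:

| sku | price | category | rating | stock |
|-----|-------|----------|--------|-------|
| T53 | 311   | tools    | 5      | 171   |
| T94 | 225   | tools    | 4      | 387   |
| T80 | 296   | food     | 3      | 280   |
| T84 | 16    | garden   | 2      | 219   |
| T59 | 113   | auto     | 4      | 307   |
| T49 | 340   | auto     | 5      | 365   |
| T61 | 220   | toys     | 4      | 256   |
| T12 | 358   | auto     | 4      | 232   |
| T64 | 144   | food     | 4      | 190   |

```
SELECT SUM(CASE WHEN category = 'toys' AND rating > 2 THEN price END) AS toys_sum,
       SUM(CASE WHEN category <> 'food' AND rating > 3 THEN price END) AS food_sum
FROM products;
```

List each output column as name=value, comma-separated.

[toys_sum: category = 'toys' AND rating > 2]
sku=T53: ✗
sku=T94: ✗
sku=T80: ✗
sku=T84: ✗
sku=T59: ✗
sku=T49: ✗
sku=T61: ✓ → 220
sku=T12: ✗
sku=T64: ✗
toys_sum = 220
—
[food_sum: category <> 'food' AND rating > 3]
sku=T53: ✓ → 311
sku=T94: ✓ → 225
sku=T80: ✗
sku=T84: ✗
sku=T59: ✓ → 113
sku=T49: ✓ → 340
sku=T61: ✓ → 220
sku=T12: ✓ → 358
sku=T64: ✗
food_sum = 311 + 225 + 113 + 340 + 220 + 358 = 1567

toys_sum=220, food_sum=1567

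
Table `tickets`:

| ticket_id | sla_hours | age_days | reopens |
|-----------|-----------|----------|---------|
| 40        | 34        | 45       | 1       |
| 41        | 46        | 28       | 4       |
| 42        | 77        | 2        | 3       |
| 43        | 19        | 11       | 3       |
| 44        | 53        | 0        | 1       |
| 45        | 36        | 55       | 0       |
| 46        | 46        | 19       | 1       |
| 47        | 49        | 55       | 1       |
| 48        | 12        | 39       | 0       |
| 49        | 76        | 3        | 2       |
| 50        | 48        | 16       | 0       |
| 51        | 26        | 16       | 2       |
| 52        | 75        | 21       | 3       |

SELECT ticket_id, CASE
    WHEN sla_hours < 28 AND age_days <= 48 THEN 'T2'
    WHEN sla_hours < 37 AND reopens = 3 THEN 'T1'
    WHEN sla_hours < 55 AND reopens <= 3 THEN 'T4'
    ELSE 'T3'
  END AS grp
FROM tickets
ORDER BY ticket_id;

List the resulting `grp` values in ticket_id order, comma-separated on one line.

ticket_id=40: sla_hours < 55 AND reopens <= 3 → T4
ticket_id=41: ELSE → T3
ticket_id=42: ELSE → T3
ticket_id=43: sla_hours < 28 AND age_days <= 48 → T2
ticket_id=44: sla_hours < 55 AND reopens <= 3 → T4
ticket_id=45: sla_hours < 55 AND reopens <= 3 → T4
ticket_id=46: sla_hours < 55 AND reopens <= 3 → T4
ticket_id=47: sla_hours < 55 AND reopens <= 3 → T4
ticket_id=48: sla_hours < 28 AND age_days <= 48 → T2
ticket_id=49: ELSE → T3
ticket_id=50: sla_hours < 55 AND reopens <= 3 → T4
ticket_id=51: sla_hours < 28 AND age_days <= 48 → T2
ticket_id=52: ELSE → T3

T4, T3, T3, T2, T4, T4, T4, T4, T2, T3, T4, T2, T3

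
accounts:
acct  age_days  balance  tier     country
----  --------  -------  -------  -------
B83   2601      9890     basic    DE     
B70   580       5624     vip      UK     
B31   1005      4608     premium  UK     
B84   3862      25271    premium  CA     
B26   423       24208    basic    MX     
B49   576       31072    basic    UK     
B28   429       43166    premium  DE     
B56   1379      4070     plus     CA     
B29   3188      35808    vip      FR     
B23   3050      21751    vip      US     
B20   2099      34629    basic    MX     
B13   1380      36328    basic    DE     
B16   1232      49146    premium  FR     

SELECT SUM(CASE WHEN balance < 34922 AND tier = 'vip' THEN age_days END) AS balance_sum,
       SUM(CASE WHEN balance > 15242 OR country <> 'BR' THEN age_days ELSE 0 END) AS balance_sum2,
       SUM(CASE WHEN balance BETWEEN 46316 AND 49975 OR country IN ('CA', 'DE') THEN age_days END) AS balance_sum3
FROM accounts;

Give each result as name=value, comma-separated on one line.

balance_sum=3630, balance_sum2=21804, balance_sum3=10883

[balance_sum: balance < 34922 AND tier = 'vip']
acct=B83: ✗
acct=B70: ✓ → 580
acct=B31: ✗
acct=B84: ✗
acct=B26: ✗
acct=B49: ✗
acct=B28: ✗
acct=B56: ✗
acct=B29: ✗
acct=B23: ✓ → 3050
acct=B20: ✗
acct=B13: ✗
acct=B16: ✗
balance_sum = 580 + 3050 = 3630
—
[balance_sum2: balance > 15242 OR country <> 'BR']
acct=B83: ✓ → 2601
acct=B70: ✓ → 580
acct=B31: ✓ → 1005
acct=B84: ✓ → 3862
acct=B26: ✓ → 423
acct=B49: ✓ → 576
acct=B28: ✓ → 429
acct=B56: ✓ → 1379
acct=B29: ✓ → 3188
acct=B23: ✓ → 3050
acct=B20: ✓ → 2099
acct=B13: ✓ → 1380
acct=B16: ✓ → 1232
balance_sum2 = 2601 + 580 + 1005 + 3862 + 423 + 576 + 429 + 1379 + 3188 + 3050 + 2099 + 1380 + 1232 = 21804
—
[balance_sum3: balance BETWEEN 46316 AND 49975 OR country IN ('CA', 'DE')]
acct=B83: ✓ → 2601
acct=B70: ✗
acct=B31: ✗
acct=B84: ✓ → 3862
acct=B26: ✗
acct=B49: ✗
acct=B28: ✓ → 429
acct=B56: ✓ → 1379
acct=B29: ✗
acct=B23: ✗
acct=B20: ✗
acct=B13: ✓ → 1380
acct=B16: ✓ → 1232
balance_sum3 = 2601 + 3862 + 429 + 1379 + 1380 + 1232 = 10883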